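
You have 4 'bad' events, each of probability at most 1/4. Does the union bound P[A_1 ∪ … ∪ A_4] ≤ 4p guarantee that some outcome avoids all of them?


Union bound: P[∪_{i=1}^{4} A_i] ≤ Σ_i P[A_i] ≤ 4·p = 4·(1/4) = 1.
Numerically: 1 ≈ 1.0000000.
Is 1 < 1? NO.
Since the bound 1 is ≥ 1, the union bound is uninformative here; it does NOT by itself certify existence.

4·p = 1 ≈ 1.0000000; existence NOT certified by the union bound.


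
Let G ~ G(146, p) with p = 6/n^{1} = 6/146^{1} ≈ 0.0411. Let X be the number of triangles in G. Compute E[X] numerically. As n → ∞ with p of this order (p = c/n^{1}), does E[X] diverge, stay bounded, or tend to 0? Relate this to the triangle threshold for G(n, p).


Number of potential triangles: C(146, 3) = 508080.
Each occurs with probability p³ ≈ (0.0411)³ ≈ 6.940571e-05.
By linearity: E[X] = C(146, 3)·p³ ≈ 508080 · 6.940571e-05 ≈ 35.2637.
Here α = 1, so p = 6/n is exactly at the triangle threshold p ~ 1/n. Asymptotically E[X] → c³/6 = 6³/6 = 36 ≈ 36.0000, a bounded constant. In this regime the triangle count is asymptotically Poisson(c³/6).

E[X] ≈ 35.2637; in regime p = Θ(1/n^{1}) E[X] stays bounded (at the triangle threshold p ~ 1/n).


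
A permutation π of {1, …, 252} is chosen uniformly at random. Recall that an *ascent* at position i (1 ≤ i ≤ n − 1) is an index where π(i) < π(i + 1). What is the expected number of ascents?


Write X = Σ X_I over i = 1, …, 251, with X_I the indicator of one ascent.
There are 251 indicators.
For each fixed i, the pair (π(i), π(i+1)) is a uniformly random ordered pair of distinct values from {1, …, 252}; by symmetry P[π(i) < π(i+1)] = 1/2.
By linearity: E[X] = 251 · (1/2) = (252 − 1) · (1/2) = 251/2 ≈ 125.50000.

E[X] = 251/2 = 125.50000.


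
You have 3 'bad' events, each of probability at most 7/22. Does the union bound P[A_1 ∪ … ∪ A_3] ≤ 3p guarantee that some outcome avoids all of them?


Union bound: P[∪_{i=1}^{3} A_i] ≤ Σ_i P[A_i] ≤ 3·p = 3·(7/22) = 21/22.
Numerically: 21/22 ≈ 0.9545455.
Is 21/22 < 1? YES.
Since P[∪ A_i] ≤ 21/22 < 1, the complement has P[∩ A_i^c] ≥ 1 − 21/22 = 1/22 > 0, so some outcome avoids every A_i.

3·p = 21/22 ≈ 0.9545455; existence CERTIFIED by the union bound.


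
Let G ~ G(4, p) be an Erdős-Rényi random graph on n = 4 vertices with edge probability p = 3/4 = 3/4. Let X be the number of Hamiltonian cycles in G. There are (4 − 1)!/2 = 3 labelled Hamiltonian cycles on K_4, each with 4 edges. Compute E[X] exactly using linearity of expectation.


K_4 has (4 − 1)!/2 = 3 labelled Hamiltonian cycles.
For each such Hamiltonian cycle H, let X_H = 1 if all 4 edges of H are present in G. Then P[X_H = 1] = p^{4} = (3/4)^{4} = 81/256.
By linearity: E[X] = Σ_H E[X_H] = 3 · p^{4} = 3 · 81/256 = 243/256.
Numerically: E[X] ≈ 0.949219.

E[X] = 3 · (3/4)^{4} = 243/256 ≈ 0.949219.


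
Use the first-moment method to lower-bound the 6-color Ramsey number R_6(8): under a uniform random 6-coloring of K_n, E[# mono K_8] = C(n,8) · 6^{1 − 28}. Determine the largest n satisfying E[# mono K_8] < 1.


We need C(n, 8) · 6^{1 − 28} < 1, i.e. C(n, 8) < 6^{28 − 1} = 1023490369077469249536.
Check values of n near the boundary:
  n = 1590: C(1590, 8) = 995397314198933813310; 995397314198933813310 < 1023490369077469249536? YES
  n = 1591: C(1591, 8) = 1000427749141189953870; 1000427749141189953870 < 1023490369077469249536? YES
  n = 1592: C(1592, 8) = 1005480414540892933435; 1005480414540892933435 < 1023490369077469249536? YES
  n = 1593: C(1593, 8) = 1010555394551193970323; 1010555394551193970323 < 1023490369077469249536? YES
  n = 1594: C(1594, 8) = 1015652773590544255167; 1015652773590544255167 < 1023490369077469249536? YES
  n = 1595: C(1595, 8) = 1020772636343363633895; 1020772636343363633895 < 1023490369077469249536? YES
  n = 1596: C(1596, 8) = 1025915067760710553965; 1025915067760710553965 < 1023490369077469249536? NO
  n = 1597: C(1597, 8) = 1031080153060953275445; 1031080153060953275445 < 1023490369077469249536? NO
  n = 1598: C(1598, 8) = 1036267977730442348529; 1036267977730442348529 < 1023490369077469249536? NO
The largest n with C(n, 8) < 1023490369077469249536 is n = 1595 (where E[X] = 113419181815929292655/113721152119718805504 ≈ 0.997). Hence R_6(8) > 1595, i.e. R_6(8) ≥ 1596.

Largest n = 1595; hence R_6(8) > 1595.


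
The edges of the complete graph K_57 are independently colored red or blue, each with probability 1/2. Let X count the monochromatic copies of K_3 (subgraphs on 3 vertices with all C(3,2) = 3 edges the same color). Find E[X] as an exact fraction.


Let X = Σ_S X_S over the C(57, 3) = 29260 subsets S of size 3, where X_S = 1 if the K_3 on S is monochromatic.
For a fixed S, the K_3 on S has C(3, 2) = 3 edges. P[all 3 edges red] = (1/2)^3, and likewise for blue, so P[monochromatic] = 2·(1/2)^3 = 2^{1 − 3} = 1/4.
By linearity: E[X] = C(57, 3) · 2^{1 − 3} = 29260 · 1/4 = 7315.
Numerically: E[X] ≈ 7315.000.

E[X] = C(57,3)·2^(1−C(3,2)) = 7315 ≈ 7315.000.


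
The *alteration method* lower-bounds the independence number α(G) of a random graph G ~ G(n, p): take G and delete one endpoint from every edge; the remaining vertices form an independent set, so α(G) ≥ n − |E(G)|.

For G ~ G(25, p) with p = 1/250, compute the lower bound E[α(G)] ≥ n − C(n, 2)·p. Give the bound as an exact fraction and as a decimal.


E[|E(G)|] = C(25, 2)·p = 300 · (1/250) = 6/5.
E[α(G)] ≥ n − E[|E(G)|] = 25 − 6/5 = 119/5.
Numerically: ≈ 23.8000.
(This is only a lower bound; the true E[α(G)] may be larger.)

E[α(G)] ≥ 119/5 ≈ 23.8000.


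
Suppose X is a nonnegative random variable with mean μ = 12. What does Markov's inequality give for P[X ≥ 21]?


μ = E[X] = 12, a = 21.
Markov: P[X ≥ 21] ≤ μ/a = (12)/21 = 4/7.
Numerically: ≈ 0.571.
(Since a = 21 > μ = 12.000, the bound 4/7 is < 1 and informative.)

P[X ≥ 21] ≤ 4/7 ≈ 0.571.


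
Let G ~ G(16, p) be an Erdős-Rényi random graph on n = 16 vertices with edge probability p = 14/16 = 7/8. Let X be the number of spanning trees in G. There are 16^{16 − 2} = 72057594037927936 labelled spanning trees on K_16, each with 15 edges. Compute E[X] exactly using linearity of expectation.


K_16 has 16^{16 − 2} = 72057594037927936 labelled spanning trees.
For each such spanning tree H, let X_H = 1 if all 15 edges of H are present in G. Then P[X_H = 1] = p^{15} = (7/8)^{15} = 4747561509943/35184372088832.
Summing the indicators: E[X] = Σ_H E[X_H] = 72057594037927936 · p^{15} = 72057594037927936 · 4747561509943/35184372088832 = 9723005972363264.
Numerically: E[X] ≈ 9.723e+15.

E[X] = 72057594037927936 · (7/8)^{15} = 9723005972363264 ≈ 9.723e+15.


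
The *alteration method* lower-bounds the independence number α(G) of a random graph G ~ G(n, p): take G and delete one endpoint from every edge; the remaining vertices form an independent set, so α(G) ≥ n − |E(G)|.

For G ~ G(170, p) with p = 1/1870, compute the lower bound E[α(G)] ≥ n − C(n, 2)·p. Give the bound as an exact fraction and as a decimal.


E[|E(G)|] = C(170, 2)·p = 14365 · (1/1870) = 169/22.
E[α(G)] ≥ n − E[|E(G)|] = 170 − 169/22 = 3571/22.
Numerically: ≈ 162.318182.
(This is only a lower bound; the true E[α(G)] may be larger.)

E[α(G)] ≥ 3571/22 ≈ 162.318182.


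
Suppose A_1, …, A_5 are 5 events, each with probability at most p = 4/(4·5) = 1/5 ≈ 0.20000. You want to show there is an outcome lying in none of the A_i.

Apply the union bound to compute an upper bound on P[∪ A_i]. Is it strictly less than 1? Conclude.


Union bound: P[∪_{i=1}^{5} A_i] ≤ Σ_i P[A_i] ≤ 5·p = 5·(1/5) = 1.
Numerically: 1 ≈ 1.00000.
Is 1 < 1? NO.
Since the bound 1 is ≥ 1, the union bound is uninformative here; it does NOT by itself certify existence.

5·p = 1 ≈ 1.00000; existence NOT certified by the union bound.


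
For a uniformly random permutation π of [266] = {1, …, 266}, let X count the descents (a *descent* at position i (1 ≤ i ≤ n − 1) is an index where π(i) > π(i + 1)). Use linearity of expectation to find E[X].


Write X = Σ X_I over i = 1, …, 265, with X_I the indicator of one descent.
There are 265 indicators.
For each fixed i, the pair (π(i), π(i+1)) is a uniformly random ordered pair of distinct values from {1, …, 266}; by symmetry P[π(i) > π(i+1)] = 1/2.
By linearity: E[X] = 265 · (1/2) = (266 − 1) · (1/2) = 265/2 ≈ 132.500.

E[X] = 265/2 = 132.500.


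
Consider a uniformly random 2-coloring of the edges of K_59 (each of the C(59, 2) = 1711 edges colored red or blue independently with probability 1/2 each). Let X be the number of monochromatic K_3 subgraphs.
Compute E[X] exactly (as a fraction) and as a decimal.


Let X = Σ_S X_S over the C(59, 3) = 32509 subsets S of size 3, where X_S = 1 if the K_3 on S is monochromatic.
For a fixed S, the K_3 on S has C(3, 2) = 3 edges. P[all 3 edges red] = (1/2)^3, and likewise for blue, so P[monochromatic] = 2·(1/2)^3 = 2^{1 − 3} = 1/4.
By linearity: E[X] = C(59, 3) · 2^{1 − 3} = 32509 · 1/4 = 32509/4.
Numerically: E[X] ≈ 8127.250.

E[X] = C(59,3)·2^(1−C(3,2)) = 32509/4 ≈ 8127.250.


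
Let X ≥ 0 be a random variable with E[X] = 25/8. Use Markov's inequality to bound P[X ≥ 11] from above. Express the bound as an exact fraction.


μ = E[X] = 25/8, a = 11.
Markov: P[X ≥ 11] ≤ μ/a = (25/8)/11 = 25/88.
Numerically: ≈ 0.284091.
(Since a = 11 > μ = 3.125000, the bound 25/88 is < 1 and informative.)

P[X ≥ 11] ≤ 25/88 ≈ 0.284091.


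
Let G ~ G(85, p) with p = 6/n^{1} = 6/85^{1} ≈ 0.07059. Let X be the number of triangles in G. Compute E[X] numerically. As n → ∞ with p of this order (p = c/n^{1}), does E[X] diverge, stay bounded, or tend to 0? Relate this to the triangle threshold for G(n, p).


Number of potential triangles: C(85, 3) = 98770.
Each occurs with probability p³ ≈ (0.07059)³ ≈ 3.517199e-04.
By linearity: E[X] = C(85, 3)·p³ ≈ 98770 · 3.517199e-04 ≈ 34.7394.
Here α = 1, so p = 6/n is exactly at the triangle threshold p ~ 1/n. Asymptotically E[X] → c³/6 = 6³/6 = 36 ≈ 36.0000, a bounded constant. In this regime the triangle count is asymptotically Poisson(c³/6).

E[X] ≈ 34.7394; in regime p = Θ(1/n^{1}) E[X] stays bounded (at the triangle threshold p ~ 1/n).


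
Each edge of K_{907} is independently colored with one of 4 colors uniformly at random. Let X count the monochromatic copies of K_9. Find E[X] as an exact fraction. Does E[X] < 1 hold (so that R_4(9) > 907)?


E[X] = C(907, 9) · 4^{1 − 36} = 1100045734961417331175 · 4^{−35} = 1100045734961417331175/1180591620717411303424.
As a reduced fraction: E[X] = 1100045734961417331175/1180591620717411303424 ≈ 0.93177.
Is E[X] < 1? YES.
Since E[X] < 1, there exists a 4-coloring of K_{907} with no monochromatic K_9; hence R_4(9) > 907.

E[X] = 1100045734961417331175/1180591620717411303424 ≈ 0.93177; E[X] < 1, so R_4(9) > 907.


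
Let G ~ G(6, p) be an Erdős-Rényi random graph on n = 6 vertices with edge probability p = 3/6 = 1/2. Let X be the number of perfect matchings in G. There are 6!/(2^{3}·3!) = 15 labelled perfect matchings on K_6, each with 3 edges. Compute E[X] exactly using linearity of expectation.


K_6 has 6!/(2^{3}·3!) = 15 labelled perfect matchings.
For each such perfect matching H, let X_H = 1 if all 3 edges of H are present in G. Then P[X_H = 1] = p^{3} = (1/2)^{3} = 1/8.
By linearity: E[X] = Σ_H E[X_H] = 15 · p^{3} = 15 · 1/8 = 15/8.
Numerically: E[X] ≈ 1.875.

E[X] = 15 · (1/2)^{3} = 15/8 ≈ 1.875.


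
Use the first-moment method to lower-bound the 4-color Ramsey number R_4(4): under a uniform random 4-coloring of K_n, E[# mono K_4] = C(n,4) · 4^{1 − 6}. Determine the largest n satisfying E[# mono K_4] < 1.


We need C(n, 4) · 4^{1 − 6} < 1, i.e. C(n, 4) < 4^{6 − 1} = 1024.
Check values of n near the boundary:
  n = 13: C(13, 4) = 715; 715 < 1024? YES
  n = 14: C(14, 4) = 1001; 1001 < 1024? YES
  n = 15: C(15, 4) = 1365; 1365 < 1024? NO
  n = 16: C(16, 4) = 1820; 1820 < 1024? NO
  n = 17: C(17, 4) = 2380; 2380 < 1024? NO
The largest n with C(n, 4) < 1024 is n = 14 (where E[X] = 1001/1024 ≈ 0.97754). Hence R_4(4) > 14, i.e. R_4(4) ≥ 15.

Largest n = 14; hence R_4(4) > 14.


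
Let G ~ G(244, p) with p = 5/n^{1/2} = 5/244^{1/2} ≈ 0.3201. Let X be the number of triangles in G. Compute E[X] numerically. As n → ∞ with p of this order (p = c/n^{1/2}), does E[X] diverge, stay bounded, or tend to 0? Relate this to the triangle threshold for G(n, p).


Number of potential triangles: C(244, 3) = 2391444.
Each occurs with probability p³ ≈ (0.3201)³ ≈ 3.279633e-02.
By linearity: E[X] = C(244, 3)·p³ ≈ 2391444 · 3.279633e-02 ≈ 78430.5913.
Since α = 1/2 < 1, p = c/n^{1/2} ≫ 1/n is above the triangle threshold p ~ 1/n. Asymptotically E[X] ~ (c³/6)·n^{3(1−α)} = (5³/6)·n^{1.5} → ∞; triangles are abundant w.h.p.

E[X] ≈ 78430.5913; in regime p = Θ(1/n^{1/2}) E[X] diverges (above the triangle threshold p ~ 1/n).


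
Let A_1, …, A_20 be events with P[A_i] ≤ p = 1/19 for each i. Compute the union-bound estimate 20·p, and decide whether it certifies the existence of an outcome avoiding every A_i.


Union bound: P[∪_{i=1}^{20} A_i] ≤ Σ_i P[A_i] ≤ 20·p = 20·(1/19) = 20/19.
Numerically: 20/19 ≈ 1.053.
Is 20/19 < 1? NO.
Since the bound 20/19 is ≥ 1, the union bound is uninformative here; it does NOT by itself certify existence.

20·p = 20/19 ≈ 1.053; existence NOT certified by the union bound.


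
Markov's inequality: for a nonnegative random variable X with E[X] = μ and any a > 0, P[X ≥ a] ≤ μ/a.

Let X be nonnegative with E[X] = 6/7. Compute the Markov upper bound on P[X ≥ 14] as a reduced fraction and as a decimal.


μ = E[X] = 6/7, a = 14.
Markov: P[X ≥ 14] ≤ μ/a = (6/7)/14 = 3/49.
Numerically: ≈ 0.06122.
(Since a = 14 > μ = 0.85714, the bound 3/49 is < 1 and informative.)

P[X ≥ 14] ≤ 3/49 ≈ 0.06122.


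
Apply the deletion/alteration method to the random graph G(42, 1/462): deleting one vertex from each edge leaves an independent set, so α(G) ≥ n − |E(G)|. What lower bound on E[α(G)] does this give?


E[|E(G)|] = C(42, 2)·p = 861 · (1/462) = 41/22.
E[α(G)] ≥ n − E[|E(G)|] = 42 − 41/22 = 883/22.
Numerically: ≈ 40.136364.
(This is only a lower bound; the true E[α(G)] may be larger.)

E[α(G)] ≥ 883/22 ≈ 40.136364.


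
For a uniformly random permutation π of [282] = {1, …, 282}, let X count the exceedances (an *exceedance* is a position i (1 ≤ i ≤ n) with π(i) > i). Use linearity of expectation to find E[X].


Write X = Σ_{i=1}^{282} X_i, where X_i = 1_{π(i) > i}.
For each fixed i, π(i) is uniform over {1, …, 282} (marginal of a uniform permutation), so P[π(i) > i] = (n − i)/n. Summing: Σ_{i=1}^{282} (n − i)/n = (0 + 1 + … + 281)/282 = 282(282 − 1)/(2·282) = (282 − 1)/2.
Hence E[X] = Σ_{i=1}^{282} (282 − i)/282 = 281/2 ≈ 140.500.

E[X] = 281/2 = 140.500.


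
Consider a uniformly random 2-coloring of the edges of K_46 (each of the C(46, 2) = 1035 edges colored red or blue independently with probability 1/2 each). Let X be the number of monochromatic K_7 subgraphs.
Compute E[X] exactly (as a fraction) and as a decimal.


Let X = Σ_S X_S over the C(46, 7) = 53524680 subsets S of size 7, where X_S = 1 if the K_7 on S is monochromatic.
For a fixed S, the K_7 on S has C(7, 2) = 21 edges. P[all 21 edges red] = (1/2)^21, and likewise for blue, so P[monochromatic] = 2·(1/2)^21 = 2^{1 − 21} = 1/1048576.
By linearity: E[X] = C(46, 7) · 2^{1 − 21} = 53524680 · 1/1048576 = 6690585/131072.
Numerically: E[X] ≈ 51.045113.

E[X] = C(46,7)·2^(1−C(7,2)) = 6690585/131072 ≈ 51.045113.


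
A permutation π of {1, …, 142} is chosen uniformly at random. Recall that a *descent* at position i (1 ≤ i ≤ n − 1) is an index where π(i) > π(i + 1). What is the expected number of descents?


Write X = Σ X_I over i = 1, …, 141, with X_I the indicator of one descent.
There are 141 indicators.
For each fixed i, the pair (π(i), π(i+1)) is a uniformly random ordered pair of distinct values from {1, …, 142}; by symmetry P[π(i) > π(i+1)] = 1/2.
By linearity: E[X] = 141 · (1/2) = (142 − 1) · (1/2) = 141/2 ≈ 70.5000.

E[X] = 141/2 = 70.5000.


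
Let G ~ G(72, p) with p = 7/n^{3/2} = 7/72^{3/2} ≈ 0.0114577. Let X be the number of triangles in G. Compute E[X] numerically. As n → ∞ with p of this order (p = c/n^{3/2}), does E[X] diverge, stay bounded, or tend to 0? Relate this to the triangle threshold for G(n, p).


Number of potential triangles: C(72, 3) = 59640.
Each occurs with probability p³ ≈ (0.0114577)³ ≈ 1.50417334e-06.
By linearity: E[X] = C(72, 3)·p³ ≈ 59640 · 1.50417334e-06 ≈ 0.089709.
Since α = 3/2 > 1, p = c/n^{3/2} = o(1/n) is below the triangle threshold p ~ 1/n. Asymptotically E[X] ~ (c³/6)·n^{3(1−α)} = (7³/6)·n^{-1.5} → 0, so by Markov's inequality G has no triangles w.h.p.

E[X] ≈ 0.089709; in regime p = Θ(1/n^{3/2}) E[X] tends to 0 (below the triangle threshold p ~ 1/n).


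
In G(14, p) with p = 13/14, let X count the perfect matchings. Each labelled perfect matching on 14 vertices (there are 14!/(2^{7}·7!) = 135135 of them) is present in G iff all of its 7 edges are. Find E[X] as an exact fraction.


K_14 has 14!/(2^{7}·7!) = 135135 labelled perfect matchings.
For each such perfect matching H, let X_H = 1 if all 7 edges of H are present in G. Then P[X_H = 1] = p^{7} = (13/14)^{7} = 62748517/105413504.
By linearity: E[X] = Σ_H E[X_H] = 135135 · p^{7} = 135135 · 62748517/105413504 = 1211360120685/15059072.
Numerically: E[X] ≈ 80441.

E[X] = 135135 · (13/14)^{7} = 1211360120685/15059072 ≈ 80441.


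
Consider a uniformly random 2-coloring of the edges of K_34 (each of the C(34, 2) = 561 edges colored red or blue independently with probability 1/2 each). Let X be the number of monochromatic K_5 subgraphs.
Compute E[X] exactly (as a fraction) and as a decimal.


Let X = Σ_S X_S over the C(34, 5) = 278256 subsets S of size 5, where X_S = 1 if the K_5 on S is monochromatic.
For a fixed S, the K_5 on S has C(5, 2) = 10 edges. P[all 10 edges red] = (1/2)^10, and likewise for blue, so P[monochromatic] = 2·(1/2)^10 = 2^{1 − 10} = 1/512.
By linearity of expectation: E[X] = C(34, 5) · 2^{1 − 10} = 278256 · 1/512 = 17391/32.
Numerically: E[X] ≈ 543.46875.

E[X] = C(34,5)·2^(1−C(5,2)) = 17391/32 ≈ 543.46875.


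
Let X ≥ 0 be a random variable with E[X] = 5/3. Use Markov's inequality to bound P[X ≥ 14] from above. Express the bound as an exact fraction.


μ = E[X] = 5/3, a = 14.
Markov: P[X ≥ 14] ≤ μ/a = (5/3)/14 = 5/42.
Numerically: ≈ 0.11905.
(Since a = 14 > μ = 1.66667, the bound 5/42 is < 1 and informative.)

P[X ≥ 14] ≤ 5/42 ≈ 0.11905.


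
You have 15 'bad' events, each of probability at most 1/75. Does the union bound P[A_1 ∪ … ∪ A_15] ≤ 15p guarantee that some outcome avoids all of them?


Union bound: P[∪_{i=1}^{15} A_i] ≤ Σ_i P[A_i] ≤ 15·p = 15·(1/75) = 1/5.
Numerically: 1/5 ≈ 0.20000.
Is 1/5 < 1? YES.
Since P[∪ A_i] ≤ 1/5 < 1, the complement has P[∩ A_i^c] ≥ 1 − 1/5 = 4/5 > 0, so some outcome avoids every A_i.

15·p = 1/5 ≈ 0.20000; existence CERTIFIED by the union bound.


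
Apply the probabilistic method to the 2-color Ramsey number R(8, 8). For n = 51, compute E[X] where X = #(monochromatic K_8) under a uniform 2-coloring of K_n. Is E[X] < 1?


E[X] = C(51, 8) · 2^{1 − 28} = 636763050 · 2^{−27} = 636763050/134217728.
As a reduced fraction: E[X] = 318381525/67108864 ≈ 4.74425.
Is E[X] < 1? NO.
Since E[X] ≥ 1, the first-moment bound is inconclusive at n = 51; it does NOT by itself certify R(8, 8) > 51.

E[X] = 318381525/67108864 ≈ 4.74425; E[X] ≥ 1; first-moment method inconclusive here.


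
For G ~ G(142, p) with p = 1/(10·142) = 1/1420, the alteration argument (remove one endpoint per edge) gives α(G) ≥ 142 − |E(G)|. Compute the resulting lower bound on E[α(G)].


E[|E(G)|] = C(142, 2)·p = 10011 · (1/1420) = 141/20.
E[α(G)] ≥ n − E[|E(G)|] = 142 − 141/20 = 2699/20.
Numerically: ≈ 134.9500.
(This is only a lower bound; the true E[α(G)] may be larger.)

E[α(G)] ≥ 2699/20 ≈ 134.9500.


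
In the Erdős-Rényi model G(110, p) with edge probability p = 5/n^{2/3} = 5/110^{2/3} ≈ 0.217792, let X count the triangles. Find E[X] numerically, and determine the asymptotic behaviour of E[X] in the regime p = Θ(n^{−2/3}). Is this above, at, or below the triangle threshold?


Number of potential triangles: C(110, 3) = 215820.
Each occurs with probability p³ ≈ (0.217792)³ ≈ 1.03305785e-02.
By linearity: E[X] = C(110, 3)·p³ ≈ 215820 · 1.03305785e-02 ≈ 2229.545455.
Since α = 2/3 < 1, p = c/n^{2/3} ≫ 1/n is above the triangle threshold p ~ 1/n. Asymptotically E[X] ~ (c³/6)·n^{3(1−α)} = (5³/6)·n^{1} → ∞; triangles are abundant w.h.p.

E[X] ≈ 2229.545455; in regime p = Θ(1/n^{2/3}) E[X] diverges (above the triangle threshold p ~ 1/n).


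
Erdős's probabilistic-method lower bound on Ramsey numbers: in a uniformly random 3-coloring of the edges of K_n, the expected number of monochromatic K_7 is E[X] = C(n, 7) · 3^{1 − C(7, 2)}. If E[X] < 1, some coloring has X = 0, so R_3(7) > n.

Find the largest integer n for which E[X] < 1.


We need C(n, 7) · 3^{1 − 21} < 1, i.e. C(n, 7) < 3^{21 − 1} = 3486784401.
Check values of n near the boundary:
  n = 80: C(80, 7) = 3176716400; 3176716400 < 3486784401? YES
  n = 81: C(81, 7) = 3477216600; 3477216600 < 3486784401? YES
  n = 82: C(82, 7) = 3801756816; 3801756816 < 3486784401? NO
The largest n with C(n, 7) < 3486784401 is n = 81 (where E[X] = 42928600/43046721 ≈ 0.997). Hence R_3(7) > 81, i.e. R_3(7) ≥ 82.

Largest n = 81; hence R_3(7) > 81.


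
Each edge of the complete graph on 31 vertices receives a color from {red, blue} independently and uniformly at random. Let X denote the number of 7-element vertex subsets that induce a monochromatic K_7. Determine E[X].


Let X = Σ_S X_S over the C(31, 7) = 2629575 subsets S of size 7, where X_S = 1 if the K_7 on S is monochromatic.
For a fixed S, the K_7 on S has C(7, 2) = 21 edges. P[all 21 edges red] = (1/2)^21, and likewise for blue, so P[monochromatic] = 2·(1/2)^21 = 2^{1 − 21} = 1/1048576.
By linearity: E[X] = C(31, 7) · 2^{1 − 21} = 2629575 · 1/1048576 = 2629575/1048576.
Numerically: E[X] ≈ 2.5078.

E[X] = C(31,7)·2^(1−C(7,2)) = 2629575/1048576 ≈ 2.5078.


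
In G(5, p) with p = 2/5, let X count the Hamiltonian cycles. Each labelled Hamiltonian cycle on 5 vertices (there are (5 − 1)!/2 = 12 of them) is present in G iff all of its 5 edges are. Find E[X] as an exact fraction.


K_5 has (5 − 1)!/2 = 12 labelled Hamiltonian cycles.
For each such Hamiltonian cycle H, let X_H = 1 if all 5 edges of H are present in G. Then P[X_H = 1] = p^{5} = (2/5)^{5} = 32/3125.
By linearity of expectation: E[X] = Σ_H E[X_H] = 12 · p^{5} = 12 · 32/3125 = 384/3125.
Numerically: E[X] ≈ 0.12288.

E[X] = 12 · (2/5)^{5} = 384/3125 ≈ 0.12288.


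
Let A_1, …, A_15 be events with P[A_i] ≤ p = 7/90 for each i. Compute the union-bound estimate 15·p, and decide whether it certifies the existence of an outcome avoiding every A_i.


Union bound: P[∪_{i=1}^{15} A_i] ≤ Σ_i P[A_i] ≤ 15·p = 15·(7/90) = 7/6.
Numerically: 7/6 ≈ 1.167.
Is 7/6 < 1? NO.
Since the bound 7/6 is ≥ 1, the union bound is uninformative here; it does NOT by itself certify existence.

15·p = 7/6 ≈ 1.167; existence NOT certified by the union bound.


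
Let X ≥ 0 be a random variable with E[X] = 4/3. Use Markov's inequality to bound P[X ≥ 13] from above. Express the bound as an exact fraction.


μ = E[X] = 4/3, a = 13.
Markov: P[X ≥ 13] ≤ μ/a = (4/3)/13 = 4/39.
Numerically: ≈ 0.1026.
(Since a = 13 > μ = 1.3333, the bound 4/39 is < 1 and informative.)

P[X ≥ 13] ≤ 4/39 ≈ 0.1026.


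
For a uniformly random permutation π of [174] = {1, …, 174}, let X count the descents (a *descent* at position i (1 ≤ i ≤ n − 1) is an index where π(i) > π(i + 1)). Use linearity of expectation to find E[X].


Write X = Σ X_I over i = 1, …, 173, with X_I the indicator of one descent.
There are 173 indicators.
For each fixed i, the pair (π(i), π(i+1)) is a uniformly random ordered pair of distinct values from {1, …, 174}; by symmetry P[π(i) > π(i+1)] = 1/2.
By linearity: E[X] = 173 · (1/2) = (174 − 1) · (1/2) = 173/2 ≈ 86.5000.

E[X] = 173/2 = 86.5000.


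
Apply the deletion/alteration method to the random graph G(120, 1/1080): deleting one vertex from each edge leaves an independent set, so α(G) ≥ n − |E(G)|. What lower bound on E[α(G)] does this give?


E[|E(G)|] = C(120, 2)·p = 7140 · (1/1080) = 119/18.
E[α(G)] ≥ n − E[|E(G)|] = 120 − 119/18 = 2041/18.
Numerically: ≈ 113.389.
(This is only a lower bound; the true E[α(G)] may be larger.)

E[α(G)] ≥ 2041/18 ≈ 113.389.


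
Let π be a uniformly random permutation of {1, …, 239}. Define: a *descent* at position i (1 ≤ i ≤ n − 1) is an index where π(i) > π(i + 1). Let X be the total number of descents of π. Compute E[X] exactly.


Write X = Σ X_I over i = 1, …, 238, with X_I the indicator of one descent.
There are 238 indicators.
For each fixed i, the pair (π(i), π(i+1)) is a uniformly random ordered pair of distinct values from {1, …, 239}; by symmetry P[π(i) > π(i+1)] = 1/2.
By linearity: E[X] = 238 · (1/2) = (239 − 1) · (1/2) = 119 ≈ 119.000000.

E[X] = 119 = 119.000000.


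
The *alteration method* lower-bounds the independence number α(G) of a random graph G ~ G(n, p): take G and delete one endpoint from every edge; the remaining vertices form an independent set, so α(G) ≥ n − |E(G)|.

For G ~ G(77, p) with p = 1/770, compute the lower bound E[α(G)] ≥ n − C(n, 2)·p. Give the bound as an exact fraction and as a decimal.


E[|E(G)|] = C(77, 2)·p = 2926 · (1/770) = 19/5.
E[α(G)] ≥ n − E[|E(G)|] = 77 − 19/5 = 366/5.
Numerically: ≈ 73.200000.
(This is only a lower bound; the true E[α(G)] may be larger.)

E[α(G)] ≥ 366/5 ≈ 73.200000.


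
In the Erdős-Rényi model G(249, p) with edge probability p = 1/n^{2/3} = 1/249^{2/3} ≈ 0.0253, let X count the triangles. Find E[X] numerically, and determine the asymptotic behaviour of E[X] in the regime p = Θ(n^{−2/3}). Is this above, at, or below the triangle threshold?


Number of potential triangles: C(249, 3) = 2542124.
Each occurs with probability p³ ≈ (0.0253)³ ≈ 1.61288e-05.
By linearity: E[X] = C(249, 3)·p³ ≈ 2542124 · 1.61288e-05 ≈ 41.001.
Since α = 2/3 < 1, p = c/n^{2/3} ≫ 1/n is above the triangle threshold p ~ 1/n. Asymptotically E[X] ~ (c³/6)·n^{3(1−α)} = (1³/6)·n^{1} → ∞; triangles are abundant w.h.p.

E[X] ≈ 41.001; in regime p = Θ(1/n^{2/3}) E[X] diverges (above the triangle threshold p ~ 1/n).


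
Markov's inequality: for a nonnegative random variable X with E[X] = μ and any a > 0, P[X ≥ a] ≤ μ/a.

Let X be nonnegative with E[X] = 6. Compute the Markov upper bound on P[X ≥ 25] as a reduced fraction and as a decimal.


μ = E[X] = 6, a = 25.
Markov: P[X ≥ 25] ≤ μ/a = (6)/25 = 6/25.
Numerically: ≈ 0.240.
(Since a = 25 > μ = 6.000, the bound 6/25 is < 1 and informative.)

P[X ≥ 25] ≤ 6/25 ≈ 0.240.


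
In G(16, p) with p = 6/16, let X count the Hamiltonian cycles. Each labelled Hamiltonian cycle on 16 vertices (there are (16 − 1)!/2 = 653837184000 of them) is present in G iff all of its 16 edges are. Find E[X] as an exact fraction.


K_16 has (16 − 1)!/2 = 653837184000 labelled Hamiltonian cycles.
For each such Hamiltonian cycle H, let X_H = 1 if all 16 edges of H are present in G. Then P[X_H = 1] = p^{16} = (3/8)^{16} = 43046721/281474976710656.
By linearity of expectation: E[X] = Σ_H E[X_H] = 653837184000 · p^{16} = 653837184000 · 43046721/281474976710656 = 27485885585032875/274877906944.
Numerically: E[X] ≈ 1e+05.

E[X] = 653837184000 · (3/8)^{16} = 27485885585032875/274877906944 ≈ 1e+05.


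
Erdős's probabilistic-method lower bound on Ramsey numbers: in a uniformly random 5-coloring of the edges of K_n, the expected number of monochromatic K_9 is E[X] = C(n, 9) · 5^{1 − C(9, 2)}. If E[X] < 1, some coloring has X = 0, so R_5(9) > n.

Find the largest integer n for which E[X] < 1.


We need C(n, 9) · 5^{1 − 36} < 1, i.e. C(n, 9) < 5^{36 − 1} = 2910383045673370361328125.
Check values of n near the boundary:
  n = 2168: C(2168, 9) = 2867804175977929537095120; 2867804175977929537095120 < 2910383045673370361328125? YES
  n = 2169: C(2169, 9) = 2879753360044504243499683; 2879753360044504243499683 < 2910383045673370361328125? YES
  n = 2170: C(2170, 9) = 2891746779868845075610510; 2891746779868845075610510 < 2910383045673370361328125? YES
  n = 2171: C(2171, 9) = 2903784578674959601827205; 2903784578674959601827205 < 2910383045673370361328125? YES
  n = 2172: C(2172, 9) = 2915866900084148060642020; 2915866900084148060642020 < 2910383045673370361328125? NO
The largest n with C(n, 9) < 2910383045673370361328125 is n = 2171 (where E[X] = 580756915734991920365441/582076609134674072265625 ≈ 0.998). Hence R_5(9) > 2171, i.e. R_5(9) ≥ 2172.

Largest n = 2171; hence R_5(9) > 2171.


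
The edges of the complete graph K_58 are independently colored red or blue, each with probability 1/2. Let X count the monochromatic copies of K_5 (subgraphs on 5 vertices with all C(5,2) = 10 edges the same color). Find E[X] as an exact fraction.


Let X = Σ_S X_S over the C(58, 5) = 4582116 subsets S of size 5, where X_S = 1 if the K_5 on S is monochromatic.
For a fixed S, the K_5 on S has C(5, 2) = 10 edges. P[all 10 edges red] = (1/2)^10, and likewise for blue, so P[monochromatic] = 2·(1/2)^10 = 2^{1 − 10} = 1/512.
By linearity: E[X] = C(58, 5) · 2^{1 − 10} = 4582116 · 1/512 = 1145529/128.
Numerically: E[X] ≈ 8949.4453.

E[X] = C(58,5)·2^(1−C(5,2)) = 1145529/128 ≈ 8949.4453.


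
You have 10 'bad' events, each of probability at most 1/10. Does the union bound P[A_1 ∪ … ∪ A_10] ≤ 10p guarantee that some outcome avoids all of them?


Union bound: P[∪_{i=1}^{10} A_i] ≤ Σ_i P[A_i] ≤ 10·p = 10·(1/10) = 1.
Numerically: 1 ≈ 1.0000000.
Is 1 < 1? NO.
Since the bound 1 is ≥ 1, the union bound is uninformative here; it does NOT by itself certify existence.

10·p = 1 ≈ 1.0000000; existence NOT certified by the union bound.


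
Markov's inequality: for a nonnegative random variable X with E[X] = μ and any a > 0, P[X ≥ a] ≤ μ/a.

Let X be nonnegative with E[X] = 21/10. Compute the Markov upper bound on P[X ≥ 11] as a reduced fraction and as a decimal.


μ = E[X] = 21/10, a = 11.
Markov: P[X ≥ 11] ≤ μ/a = (21/10)/11 = 21/110.
Numerically: ≈ 0.19091.
(Since a = 11 > μ = 2.10000, the bound 21/110 is < 1 and informative.)

P[X ≥ 11] ≤ 21/110 ≈ 0.19091.


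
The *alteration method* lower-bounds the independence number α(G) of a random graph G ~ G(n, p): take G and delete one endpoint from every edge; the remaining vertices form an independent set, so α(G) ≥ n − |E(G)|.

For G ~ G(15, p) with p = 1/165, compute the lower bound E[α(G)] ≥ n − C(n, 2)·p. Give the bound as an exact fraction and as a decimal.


E[|E(G)|] = C(15, 2)·p = 105 · (1/165) = 7/11.
E[α(G)] ≥ n − E[|E(G)|] = 15 − 7/11 = 158/11.
Numerically: ≈ 14.363636.
(This is only a lower bound; the true E[α(G)] may be larger.)

E[α(G)] ≥ 158/11 ≈ 14.363636.


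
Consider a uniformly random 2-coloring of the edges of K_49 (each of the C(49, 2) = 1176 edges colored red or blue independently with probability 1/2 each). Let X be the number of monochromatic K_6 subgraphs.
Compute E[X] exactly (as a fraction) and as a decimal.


Let X = Σ_S X_S over the C(49, 6) = 13983816 subsets S of size 6, where X_S = 1 if the K_6 on S is monochromatic.
For a fixed S, the K_6 on S has C(6, 2) = 15 edges. P[all 15 edges red] = (1/2)^15, and likewise for blue, so P[monochromatic] = 2·(1/2)^15 = 2^{1 − 15} = 1/16384.
By linearity: E[X] = C(49, 6) · 2^{1 − 15} = 13983816 · 1/16384 = 1747977/2048.
Numerically: E[X] ≈ 853.5044.

E[X] = C(49,6)·2^(1−C(6,2)) = 1747977/2048 ≈ 853.5044.


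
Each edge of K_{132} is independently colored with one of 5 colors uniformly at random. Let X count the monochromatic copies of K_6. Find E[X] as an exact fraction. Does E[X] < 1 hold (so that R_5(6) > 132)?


E[X] = C(132, 6) · 5^{1 − 15} = 6547258432 · 5^{−14} = 6547258432/6103515625.
As a reduced fraction: E[X] = 6547258432/6103515625 ≈ 1.0727.
Is E[X] < 1? NO.
Since E[X] ≥ 1, the first-moment bound is inconclusive at n = 132; it does NOT by itself certify R_5(6) > 132.

E[X] = 6547258432/6103515625 ≈ 1.0727; E[X] ≥ 1; first-moment method inconclusive here.


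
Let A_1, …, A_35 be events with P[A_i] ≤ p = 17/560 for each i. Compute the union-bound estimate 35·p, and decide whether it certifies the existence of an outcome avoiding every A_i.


Union bound: P[∪_{i=1}^{35} A_i] ≤ Σ_i P[A_i] ≤ 35·p = 35·(17/560) = 17/16.
Numerically: 17/16 ≈ 1.062.
Is 17/16 < 1? NO.
Since the bound 17/16 is ≥ 1, the union bound is uninformative here; it does NOT by itself certify existence.

35·p = 17/16 ≈ 1.062; existence NOT certified by the union bound.


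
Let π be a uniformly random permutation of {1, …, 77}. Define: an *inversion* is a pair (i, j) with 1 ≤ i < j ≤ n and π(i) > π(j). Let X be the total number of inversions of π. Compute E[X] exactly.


Write X = Σ X_I over the C(77, 2) = 2926 pairs i < j, with X_I the indicator of one inversion.
There are 2926 indicators.
For each fixed pair i < j, the values π(i) and π(j) are two distinct elements of {1, …, 77} in uniformly random order; by symmetry P[π(i) > π(j)] = 1/2.
By linearity: E[X] = 2926 · (1/2) = C(77, 2) · (1/2) = 2926/2 = 1463 ≈ 1463.00000.

E[X] = 1463 = 1463.00000.


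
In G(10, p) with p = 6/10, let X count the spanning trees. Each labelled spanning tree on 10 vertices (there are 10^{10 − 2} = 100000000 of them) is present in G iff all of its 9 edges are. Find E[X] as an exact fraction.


K_10 has 10^{10 − 2} = 100000000 labelled spanning trees.
For each such spanning tree H, let X_H = 1 if all 9 edges of H are present in G. Then P[X_H = 1] = p^{9} = (3/5)^{9} = 19683/1953125.
By linearity of expectation: E[X] = Σ_H E[X_H] = 100000000 · p^{9} = 100000000 · 19683/1953125 = 5038848/5.
Numerically: E[X] ≈ 1.00777e+06.

E[X] = 100000000 · (3/5)^{9} = 5038848/5 ≈ 1.00777e+06.


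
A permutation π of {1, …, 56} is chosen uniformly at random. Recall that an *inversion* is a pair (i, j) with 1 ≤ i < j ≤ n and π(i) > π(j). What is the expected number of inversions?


Write X = Σ X_I over the C(56, 2) = 1540 pairs i < j, with X_I the indicator of one inversion.
There are 1540 indicators.
For each fixed pair i < j, the values π(i) and π(j) are two distinct elements of {1, …, 56} in uniformly random order; by symmetry P[π(i) > π(j)] = 1/2.
By linearity: E[X] = 1540 · (1/2) = C(56, 2) · (1/2) = 1540/2 = 770 ≈ 770.0000.

E[X] = 770 = 770.0000.


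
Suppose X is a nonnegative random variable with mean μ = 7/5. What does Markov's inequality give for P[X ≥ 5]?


μ = E[X] = 7/5, a = 5.
Markov: P[X ≥ 5] ≤ μ/a = (7/5)/5 = 7/25.
Numerically: ≈ 0.280.
(Since a = 5 > μ = 1.400, the bound 7/25 is < 1 and informative.)

P[X ≥ 5] ≤ 7/25 ≈ 0.280.


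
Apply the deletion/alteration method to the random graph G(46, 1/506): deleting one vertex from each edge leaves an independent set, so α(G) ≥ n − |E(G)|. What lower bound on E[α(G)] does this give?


E[|E(G)|] = C(46, 2)·p = 1035 · (1/506) = 45/22.
E[α(G)] ≥ n − E[|E(G)|] = 46 − 45/22 = 967/22.
Numerically: ≈ 43.9545.
(This is only a lower bound; the true E[α(G)] may be larger.)

E[α(G)] ≥ 967/22 ≈ 43.9545.


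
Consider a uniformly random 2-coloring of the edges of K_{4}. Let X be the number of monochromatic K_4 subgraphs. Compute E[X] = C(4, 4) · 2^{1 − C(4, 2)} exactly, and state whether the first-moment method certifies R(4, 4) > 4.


E[X] = C(4, 4) · 2^{1 − 6} = 1 · 2^{−5} = 1/32.
As a reduced fraction: E[X] = 1/32 ≈ 0.031250.
Is E[X] < 1? YES.
Since E[X] < 1, there exists a 2-coloring of K_{4} with no monochromatic K_4; hence R(4, 4) > 4.

E[X] = 1/32 ≈ 0.031250; E[X] < 1, so R(4, 4) > 4.


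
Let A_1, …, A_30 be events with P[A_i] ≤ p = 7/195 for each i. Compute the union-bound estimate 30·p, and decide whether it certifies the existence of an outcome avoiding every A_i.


Union bound: P[∪_{i=1}^{30} A_i] ≤ Σ_i P[A_i] ≤ 30·p = 30·(7/195) = 14/13.
Numerically: 14/13 ≈ 1.07692.
Is 14/13 < 1? NO.
Since the bound 14/13 is ≥ 1, the union bound is uninformative here; it does NOT by itself certify existence.

30·p = 14/13 ≈ 1.07692; existence NOT certified by the union bound.


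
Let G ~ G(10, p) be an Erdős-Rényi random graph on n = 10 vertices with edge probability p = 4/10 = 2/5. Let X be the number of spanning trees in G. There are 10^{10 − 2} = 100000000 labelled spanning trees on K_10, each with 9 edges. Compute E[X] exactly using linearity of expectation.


K_10 has 10^{10 − 2} = 100000000 labelled spanning trees.
For each such spanning tree H, let X_H = 1 if all 9 edges of H are present in G. Then P[X_H = 1] = p^{9} = (2/5)^{9} = 512/1953125.
By linearity: E[X] = Σ_H E[X_H] = 100000000 · p^{9} = 100000000 · 512/1953125 = 131072/5.
Numerically: E[X] ≈ 2.621e+04.

E[X] = 100000000 · (2/5)^{9} = 131072/5 ≈ 2.621e+04.


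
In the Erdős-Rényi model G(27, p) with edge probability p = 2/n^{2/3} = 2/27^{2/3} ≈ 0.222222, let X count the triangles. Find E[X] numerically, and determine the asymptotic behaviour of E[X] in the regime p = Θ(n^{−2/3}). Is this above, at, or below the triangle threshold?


Number of potential triangles: C(27, 3) = 2925.
Each occurs with probability p³ ≈ (0.222222)³ ≈ 1.09739369e-02.
By linearity: E[X] = C(27, 3)·p³ ≈ 2925 · 1.09739369e-02 ≈ 32.098765.
Since α = 2/3 < 1, p = c/n^{2/3} ≫ 1/n is above the triangle threshold p ~ 1/n. Asymptotically E[X] ~ (c³/6)·n^{3(1−α)} = (2³/6)·n^{1} → ∞; triangles are abundant w.h.p.

E[X] ≈ 32.098765; in regime p = Θ(1/n^{2/3}) E[X] diverges (above the triangle threshold p ~ 1/n).


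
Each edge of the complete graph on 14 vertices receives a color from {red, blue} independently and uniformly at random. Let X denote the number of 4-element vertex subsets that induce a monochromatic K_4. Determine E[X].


Let X = Σ_S X_S over the C(14, 4) = 1001 subsets S of size 4, where X_S = 1 if the K_4 on S is monochromatic.
For a fixed S, the K_4 on S has C(4, 2) = 6 edges. P[all 6 edges red] = (1/2)^6, and likewise for blue, so P[monochromatic] = 2·(1/2)^6 = 2^{1 − 6} = 1/32.
By linearity: E[X] = C(14, 4) · 2^{1 − 6} = 1001 · 1/32 = 1001/32.
Numerically: E[X] ≈ 31.28125.

E[X] = C(14,4)·2^(1−C(4,2)) = 1001/32 ≈ 31.28125.


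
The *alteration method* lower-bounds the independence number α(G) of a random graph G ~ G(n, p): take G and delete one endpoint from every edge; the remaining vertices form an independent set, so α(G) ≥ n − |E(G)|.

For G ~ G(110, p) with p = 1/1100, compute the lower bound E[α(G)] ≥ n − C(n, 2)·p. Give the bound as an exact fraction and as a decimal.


E[|E(G)|] = C(110, 2)·p = 5995 · (1/1100) = 109/20.
E[α(G)] ≥ n − E[|E(G)|] = 110 − 109/20 = 2091/20.
Numerically: ≈ 104.5500.
(This is only a lower bound; the true E[α(G)] may be larger.)

E[α(G)] ≥ 2091/20 ≈ 104.5500.


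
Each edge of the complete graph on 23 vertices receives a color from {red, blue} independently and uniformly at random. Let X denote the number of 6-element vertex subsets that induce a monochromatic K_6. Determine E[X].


Let X = Σ_S X_S over the C(23, 6) = 100947 subsets S of size 6, where X_S = 1 if the K_6 on S is monochromatic.
For a fixed S, the K_6 on S has C(6, 2) = 15 edges. P[all 15 edges red] = (1/2)^15, and likewise for blue, so P[monochromatic] = 2·(1/2)^15 = 2^{1 − 15} = 1/16384.
By linearity of expectation: E[X] = C(23, 6) · 2^{1 − 15} = 100947 · 1/16384 = 100947/16384.
Numerically: E[X] ≈ 6.161.

E[X] = C(23,6)·2^(1−C(6,2)) = 100947/16384 ≈ 6.161.
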